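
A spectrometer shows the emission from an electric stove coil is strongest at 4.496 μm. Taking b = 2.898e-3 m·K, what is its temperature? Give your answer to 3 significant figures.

T ≈ 645 K

Wien's law gives T = b/λ_max = (2.898×10⁻³ m·K)/(4.496×10⁻⁶ m) = 645 K.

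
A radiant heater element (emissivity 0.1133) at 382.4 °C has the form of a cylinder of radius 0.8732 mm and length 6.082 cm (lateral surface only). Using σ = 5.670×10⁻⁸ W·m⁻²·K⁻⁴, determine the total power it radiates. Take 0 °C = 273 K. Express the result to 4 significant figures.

T = 382.4 °C + 273 = 655.4 K.
Lateral area A = 2πrL = 2π×8.732×10⁻⁴×0.06082 = 3.33688×10⁻⁴ m².
P = εσAT⁴ = 0.1133 × 5.670×10⁻⁸ × 3.33688×10⁻⁴ × (655.4)⁴ = 0.3955 W.

P ≈ 0.3955 W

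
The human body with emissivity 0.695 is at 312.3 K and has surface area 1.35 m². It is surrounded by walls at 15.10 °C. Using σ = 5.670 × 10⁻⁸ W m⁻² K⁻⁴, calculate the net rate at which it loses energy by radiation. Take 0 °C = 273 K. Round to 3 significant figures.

Net loss ≈ 140 W

Surroundings: T = 15.10 °C + 273 = 288.10 K.
Area A = 1.35 m².
Net radiated power P_net = εσA(T⁴ − T₀⁴) = 0.695×5.670×10⁻⁸×1.35×(312.3⁴ − 288.10⁴).
T⁴ − T₀⁴ = 9.51235×10⁹ − 6.88927×10⁹ = 2.62308×10⁹ K⁴, so P_net = 140 W.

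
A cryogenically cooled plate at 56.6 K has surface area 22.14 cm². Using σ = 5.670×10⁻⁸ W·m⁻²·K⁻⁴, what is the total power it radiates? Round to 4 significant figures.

P ≈ 1.288×10⁻³ W

Area A = 22.14 cm² = 2.214×10⁻³ m².
P = σAT⁴ = 5.670×10⁻⁸ × 2.214×10⁻³ × (56.6)⁴ = 1.288×10⁻³ W.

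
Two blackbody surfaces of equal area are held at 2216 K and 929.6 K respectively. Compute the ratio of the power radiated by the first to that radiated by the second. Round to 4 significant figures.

P₁/P₂ ≈ 32.29

With equal areas, P₁/P₂ = (T₁/T₂)⁴ = (2216/929.6)⁴ = 32.29.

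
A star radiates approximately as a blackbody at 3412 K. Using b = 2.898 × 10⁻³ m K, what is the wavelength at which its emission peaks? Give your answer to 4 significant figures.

Wien's displacement law: λ_max = b/T = (2.898×10⁻³ m·K)/(3412 K) = 8.4936×10⁻⁷ m.
That is 849.4 nm, in the infrared range.

λ_max ≈ 849.4 nm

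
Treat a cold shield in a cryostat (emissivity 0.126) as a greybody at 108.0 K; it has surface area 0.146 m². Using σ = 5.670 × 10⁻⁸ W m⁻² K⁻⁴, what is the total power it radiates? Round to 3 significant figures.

P ≈ 0.142 W

Area A = 0.146 m².
P = εσAT⁴ = 0.126 × 5.670×10⁻⁸ × 0.146 × (108.0)⁴ = 0.142 W.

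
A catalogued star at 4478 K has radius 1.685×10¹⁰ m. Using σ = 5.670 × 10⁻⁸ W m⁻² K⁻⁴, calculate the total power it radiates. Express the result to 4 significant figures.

Surface area A = 4πR² = 4π(1.685×10¹⁰ m)² = 3.56788×10²¹ m².
P = σAT⁴ = 5.670×10⁻⁸ × 3.56788×10²¹ × (4478)⁴ = 8.134×10²⁸ W.

P ≈ 8.134×10²⁸ W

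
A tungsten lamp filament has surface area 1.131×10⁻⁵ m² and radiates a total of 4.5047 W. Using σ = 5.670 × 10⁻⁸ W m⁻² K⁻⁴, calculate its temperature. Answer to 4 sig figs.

T ≈ 1628 K

Area A = 1.131×10⁻⁵ m².
P = σAT⁴ ⇒ T = (P/(σA))^(1/4) = (4.5047/(5.670×10⁻⁸×1.131×10⁻⁵))^(1/4) = 1628 K.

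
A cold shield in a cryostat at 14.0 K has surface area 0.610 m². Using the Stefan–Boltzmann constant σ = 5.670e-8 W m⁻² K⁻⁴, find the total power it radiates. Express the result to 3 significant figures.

Area A = 0.610 m².
P = σAT⁴ = 5.670×10⁻⁸ × 0.610 × (14.0)⁴ = 1.33×10⁻³ W.

P ≈ 1.33×10⁻³ W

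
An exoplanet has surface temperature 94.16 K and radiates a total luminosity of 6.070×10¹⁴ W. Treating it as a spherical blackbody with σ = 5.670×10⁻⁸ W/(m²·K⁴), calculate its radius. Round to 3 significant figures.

R ≈ 3.29×10⁶ m

L = 4πR²σT⁴ ⇒ R = √(L/(4πσT⁴)).
σT⁴ = 4.45706 W/m², so R = √(6.070×10¹⁴/(4π×4.45706)) = 3.29×10⁶ m.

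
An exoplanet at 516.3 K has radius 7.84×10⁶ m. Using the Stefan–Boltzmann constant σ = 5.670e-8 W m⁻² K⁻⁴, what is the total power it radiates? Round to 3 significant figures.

P ≈ 3.11×10¹⁸ W

Surface area A = 4πR² = 4π(7.84×10⁶ m)² = 7.72400×10¹⁴ m².
P = σAT⁴ = 5.670×10⁻⁸ × 7.72400×10¹⁴ × (516.3)⁴ = 3.11×10¹⁸ W.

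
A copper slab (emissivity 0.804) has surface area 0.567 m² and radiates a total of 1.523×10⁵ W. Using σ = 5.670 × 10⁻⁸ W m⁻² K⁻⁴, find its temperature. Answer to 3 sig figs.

Area A = 0.567 m².
P = εσAT⁴ ⇒ T = (P/(εσA))^(1/4) = (1.523×10⁵/(0.804×5.670×10⁻⁸×0.567))^(1/4) = 1.56×10³ K.

T ≈ 1.56×10³ K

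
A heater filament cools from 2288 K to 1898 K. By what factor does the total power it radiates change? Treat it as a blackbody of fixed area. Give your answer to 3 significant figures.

P₂/P₁ ≈ 0.474

P ∝ T⁴, so P₂/P₁ = (T₂/T₁)⁴ = (1898/2288)⁴ = (0.829545)⁴ = 0.474.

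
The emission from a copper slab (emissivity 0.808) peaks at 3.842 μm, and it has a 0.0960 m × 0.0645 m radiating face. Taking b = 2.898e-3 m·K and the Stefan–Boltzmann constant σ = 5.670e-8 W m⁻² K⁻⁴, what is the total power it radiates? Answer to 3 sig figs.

Wien's law: T = b/λ_max = 2.898×10⁻³/3.842×10⁻⁶ = 754.295 K.
Area A = 0.0960 × 0.0645 = 6.192×10⁻³ m².
Then P = εσAT⁴ = 0.808×5.670×10⁻⁸×6.192×10⁻³×(754.295)⁴ = 91.8 W.

P ≈ 91.8 W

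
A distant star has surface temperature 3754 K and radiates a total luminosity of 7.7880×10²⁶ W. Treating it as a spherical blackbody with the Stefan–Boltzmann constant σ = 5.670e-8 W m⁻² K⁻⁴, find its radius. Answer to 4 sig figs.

R ≈ 2.346×10⁹ m

L = 4πR²σT⁴ ⇒ R = √(L/(4πσT⁴)).
σT⁴ = 1.12606×10⁷ W/m², so R = √(7.7880×10²⁶/(4π×1.12606×10⁷)) = 2.346×10⁹ m.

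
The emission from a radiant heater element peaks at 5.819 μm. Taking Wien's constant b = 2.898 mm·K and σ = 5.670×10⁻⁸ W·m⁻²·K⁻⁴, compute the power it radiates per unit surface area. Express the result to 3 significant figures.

I ≈ 3.49×10³ W/m²

Wien's law: T = b/λ_max = 2.898×10⁻³/5.819×10⁻⁶ = 498.024 K.
Then I = σT⁴ = 5.670×10⁻⁸×(498.024)⁴ = 3.49×10³ W/m².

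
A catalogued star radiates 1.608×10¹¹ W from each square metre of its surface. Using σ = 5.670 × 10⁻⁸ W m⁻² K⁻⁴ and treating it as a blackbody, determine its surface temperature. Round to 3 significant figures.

T ≈ 4.10×10⁴ K

I = σT⁴, so T = (I/σ)^(1/4) = (1.608×10¹¹/(5.670×10⁻⁸))^(1/4) = 4.10×10⁴ K.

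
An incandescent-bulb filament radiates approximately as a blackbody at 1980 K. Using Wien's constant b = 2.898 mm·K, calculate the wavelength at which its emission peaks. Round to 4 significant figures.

Wien's displacement law: λ_max = b/T = (2.898×10⁻³ m·K)/(1980 K) = 1.4636×10⁻⁶ m.
That is 1.464 μm, in the infrared range.

λ_max ≈ 1.464 μm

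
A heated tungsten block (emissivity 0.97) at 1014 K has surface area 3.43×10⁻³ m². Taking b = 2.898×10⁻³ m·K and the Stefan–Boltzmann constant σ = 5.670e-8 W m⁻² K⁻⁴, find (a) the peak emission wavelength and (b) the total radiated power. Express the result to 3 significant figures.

λ_max ≈ 2.86×10³ nm; P ≈ 199 W

(a) λ_max = b/T = 2.898×10⁻³/1014 = 2.858×10⁻⁶ m = 2.86×10³ nm.
Area A = 3.43×10⁻³ m².
(b) P = εσAT⁴ = 0.97×5.670×10⁻⁸×3.43×10⁻³×(1014)⁴ = 199 W.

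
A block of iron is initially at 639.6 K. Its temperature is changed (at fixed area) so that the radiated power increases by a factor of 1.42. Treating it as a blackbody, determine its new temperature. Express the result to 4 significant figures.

T₂ ≈ 698.2 K

P ∝ T⁴, so T₂/T₁ = (P₂/P₁)^(1/4) = (1.42)^(1/4) = 1.09162.
T₂ = 639.6 × 1.09162 = 698.2 K.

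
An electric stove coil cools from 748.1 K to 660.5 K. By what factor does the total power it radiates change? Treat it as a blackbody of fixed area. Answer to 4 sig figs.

P₂/P₁ ≈ 0.6076

P ∝ T⁴, so P₂/P₁ = (T₂/T₁)⁴ = (660.5/748.1)⁴ = (0.882903)⁴ = 0.6076.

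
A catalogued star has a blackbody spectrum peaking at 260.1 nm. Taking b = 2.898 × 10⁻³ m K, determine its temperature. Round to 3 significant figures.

T ≈ 1.11×10⁴ K

Wien's law gives T = b/λ_max = (2.898×10⁻³ m·K)/(2.601×10⁻⁷ m) = 1.11×10⁴ K.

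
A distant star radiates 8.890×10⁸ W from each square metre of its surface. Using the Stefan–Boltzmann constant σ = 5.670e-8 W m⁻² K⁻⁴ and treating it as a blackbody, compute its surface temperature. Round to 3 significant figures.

T ≈ 1.12×10⁴ K

I = σT⁴, so T = (I/σ)^(1/4) = (8.890×10⁸/(5.670×10⁻⁸))^(1/4) = 1.12×10⁴ K.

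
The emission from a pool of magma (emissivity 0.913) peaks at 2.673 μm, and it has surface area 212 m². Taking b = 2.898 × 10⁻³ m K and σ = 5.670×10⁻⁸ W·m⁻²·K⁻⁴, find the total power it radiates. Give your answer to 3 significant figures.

P ≈ 1.52×10⁷ W

Wien's law: T = b/λ_max = 2.898×10⁻³/2.673×10⁻⁶ = 1084.18 K.
Area A = 212 m².
Then P = εσAT⁴ = 0.913×5.670×10⁻⁸×212×(1084.18)⁴ = 1.52×10⁷ W.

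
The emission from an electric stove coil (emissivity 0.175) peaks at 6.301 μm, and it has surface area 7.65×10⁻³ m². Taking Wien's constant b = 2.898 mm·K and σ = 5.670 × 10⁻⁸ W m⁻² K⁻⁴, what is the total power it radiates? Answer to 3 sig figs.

Wien's law: T = b/λ_max = 2.898×10⁻³/6.301×10⁻⁶ = 459.927 K.
Area A = 7.65×10⁻³ m².
Then P = εσAT⁴ = 0.175×5.670×10⁻⁸×7.65×10⁻³×(459.927)⁴ = 3.40 W.

P ≈ 3.40 W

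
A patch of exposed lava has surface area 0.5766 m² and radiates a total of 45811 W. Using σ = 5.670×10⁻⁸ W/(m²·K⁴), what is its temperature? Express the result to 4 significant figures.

Area A = 0.5766 m².
P = σAT⁴ ⇒ T = (P/(σA))^(1/4) = (45811/(5.670×10⁻⁸×0.5766))^(1/4) = 1088 K.

T ≈ 1088 K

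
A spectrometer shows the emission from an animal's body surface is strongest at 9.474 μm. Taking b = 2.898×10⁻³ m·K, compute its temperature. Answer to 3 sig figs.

T ≈ 306 K

Wien's law gives T = b/λ_max = (2.898×10⁻³ m·K)/(9.474×10⁻⁶ m) = 306 K.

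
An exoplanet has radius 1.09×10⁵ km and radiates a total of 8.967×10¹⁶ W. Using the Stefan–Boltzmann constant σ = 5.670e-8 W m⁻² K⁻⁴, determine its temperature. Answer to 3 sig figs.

T ≈ 57.0 K

Surface area A = 4πR² = 4π(1.09×10⁸ m)² = 1.49301×10¹⁷ m².
P = σAT⁴ ⇒ T = (P/(σA))^(1/4) = (8.967×10¹⁶/(5.670×10⁻⁸×1.49301×10¹⁷))^(1/4) = 57.0 K.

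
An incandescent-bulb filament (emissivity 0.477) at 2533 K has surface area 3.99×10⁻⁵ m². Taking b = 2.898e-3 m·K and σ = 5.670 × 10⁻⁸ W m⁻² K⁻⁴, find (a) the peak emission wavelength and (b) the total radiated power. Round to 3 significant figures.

(a) λ_max = b/T = 2.898×10⁻³/2533 = 1.144×10⁻⁶ m = 1.14×10³ nm.
Area A = 3.99×10⁻⁵ m².
(b) P = εσAT⁴ = 0.477×5.670×10⁻⁸×3.99×10⁻⁵×(2533)⁴ = 44.4 W.

λ_max ≈ 1.14×10³ nm; P ≈ 44.4 W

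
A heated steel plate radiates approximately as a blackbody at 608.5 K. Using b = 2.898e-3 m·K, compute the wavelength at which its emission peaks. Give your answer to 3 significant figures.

λ_max ≈ 4.76 μm

Wien's displacement law: λ_max = b/T = (2.898×10⁻³ m·K)/(608.5 K) = 4.763×10⁻⁶ m.
That is 4.76 μm, in the infrared range.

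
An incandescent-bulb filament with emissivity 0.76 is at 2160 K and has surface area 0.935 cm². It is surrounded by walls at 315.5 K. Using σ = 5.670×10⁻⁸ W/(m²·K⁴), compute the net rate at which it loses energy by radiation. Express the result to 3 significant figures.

Area A = 0.935 cm² = 9.35×10⁻⁵ m².
Net radiated power P_net = εσA(T⁴ − T₀⁴) = 0.76×5.670×10⁻⁸×9.35×10⁻⁵×(2160⁴ − 315.5⁴).
T⁴ − T₀⁴ = 2.17678×10¹³ − 9.90826×10⁹ = 2.17579×10¹³ K⁴, so P_net = 87.7 W.

Net loss ≈ 87.7 W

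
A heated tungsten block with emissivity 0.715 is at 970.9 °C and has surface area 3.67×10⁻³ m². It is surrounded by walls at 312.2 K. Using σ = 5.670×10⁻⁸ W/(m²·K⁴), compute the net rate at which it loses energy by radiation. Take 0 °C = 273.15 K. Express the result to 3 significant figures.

Net loss ≈ 355 W

T = 970.9 °C + 273.15 = 1244.05 K.
Area A = 3.67×10⁻³ m².
Net radiated power P_net = εσA(T⁴ − T₀⁴) = 0.715×5.670×10⁻⁸×3.67×10⁻³×(1244.05⁴ − 312.2⁴).
T⁴ − T₀⁴ = 2.39525×10¹² − 9.50017×10⁹ = 2.38575×10¹² K⁴, so P_net = 355 W.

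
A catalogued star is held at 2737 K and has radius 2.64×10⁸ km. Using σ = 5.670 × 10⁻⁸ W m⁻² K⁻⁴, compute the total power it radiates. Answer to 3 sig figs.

Surface area A = 4πR² = 4π(2.64×10¹¹ m)² = 8.75826×10²³ m².
P = σAT⁴ = 5.670×10⁻⁸ × 8.75826×10²³ × (2737)⁴ = 2.79×10³⁰ W.

P ≈ 2.79×10³⁰ W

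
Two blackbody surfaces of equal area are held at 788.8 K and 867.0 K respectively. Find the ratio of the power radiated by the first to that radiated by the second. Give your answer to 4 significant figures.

With equal areas, P₁/P₂ = (T₁/T₂)⁴ = (788.8/867.0)⁴ = 0.6852.

P₁/P₂ ≈ 0.6852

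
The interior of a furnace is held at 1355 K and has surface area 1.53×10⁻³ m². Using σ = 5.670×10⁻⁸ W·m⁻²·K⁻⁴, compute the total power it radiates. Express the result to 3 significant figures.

P ≈ 292 W

Area A = 1.53×10⁻³ m².
P = σAT⁴ = 5.670×10⁻⁸ × 1.53×10⁻³ × (1355)⁴ = 292 W.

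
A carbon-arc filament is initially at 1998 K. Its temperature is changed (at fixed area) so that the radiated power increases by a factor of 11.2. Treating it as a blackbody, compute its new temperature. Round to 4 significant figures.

P ∝ T⁴, so T₂/T₁ = (P₂/P₁)^(1/4) = (11.2)^(1/4) = 1.82938.
T₂ = 1998 × 1.82938 = 3655 K.

T₂ ≈ 3655 K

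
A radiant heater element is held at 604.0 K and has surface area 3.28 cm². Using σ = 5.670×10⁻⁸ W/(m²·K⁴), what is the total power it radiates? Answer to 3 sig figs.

Area A = 3.28 cm² = 3.28×10⁻⁴ m².
P = σAT⁴ = 5.670×10⁻⁸ × 3.28×10⁻⁴ × (604.0)⁴ = 2.48 W.

P ≈ 2.48 W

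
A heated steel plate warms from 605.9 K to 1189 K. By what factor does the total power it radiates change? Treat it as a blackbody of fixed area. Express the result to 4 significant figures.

P ∝ T⁴, so P₂/P₁ = (T₂/T₁)⁴ = (1189/605.9)⁴ = (1.96237)⁴ = 14.83.

P₂/P₁ ≈ 14.83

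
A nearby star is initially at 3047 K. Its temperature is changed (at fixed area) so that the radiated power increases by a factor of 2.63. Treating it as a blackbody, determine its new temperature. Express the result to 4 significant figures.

P ∝ T⁴, so T₂/T₁ = (P₂/P₁)^(1/4) = (2.63)^(1/4) = 1.27347.
T₂ = 3047 × 1.27347 = 3880 K.

T₂ ≈ 3880 K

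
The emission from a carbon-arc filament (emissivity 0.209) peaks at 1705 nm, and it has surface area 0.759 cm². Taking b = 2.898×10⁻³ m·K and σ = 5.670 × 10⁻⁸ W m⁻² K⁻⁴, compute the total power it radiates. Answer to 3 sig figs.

P ≈ 7.51 W

Wien's law: T = b/λ_max = 2.898×10⁻³/1.705×10⁻⁶ = 1699.71 K.
Area A = 0.759 cm² = 7.59×10⁻⁵ m².
Then P = εσAT⁴ = 0.209×5.670×10⁻⁸×7.59×10⁻⁵×(1699.71)⁴ = 7.51 W.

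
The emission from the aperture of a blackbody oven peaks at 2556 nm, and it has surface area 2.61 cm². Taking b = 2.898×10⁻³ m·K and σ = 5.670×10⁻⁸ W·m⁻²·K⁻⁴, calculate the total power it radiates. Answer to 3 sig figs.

Wien's law: T = b/λ_max = 2.898×10⁻³/2.556×10⁻⁶ = 1133.80 K.
Area A = 2.61 cm² = 2.61×10⁻⁴ m².
Then P = σAT⁴ = 5.670×10⁻⁸×2.61×10⁻⁴×(1133.80)⁴ = 24.5 W.

P ≈ 24.5 W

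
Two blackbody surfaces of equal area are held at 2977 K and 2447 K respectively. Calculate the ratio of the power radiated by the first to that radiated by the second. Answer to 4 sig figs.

With equal areas, P₁/P₂ = (T₁/T₂)⁴ = (2977/2447)⁴ = 2.191.

P₁/P₂ ≈ 2.191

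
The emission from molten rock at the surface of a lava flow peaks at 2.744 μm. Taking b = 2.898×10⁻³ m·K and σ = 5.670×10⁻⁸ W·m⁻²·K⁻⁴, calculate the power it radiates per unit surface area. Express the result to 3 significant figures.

Wien's law: T = b/λ_max = 2.898×10⁻³/2.744×10⁻⁶ = 1056.12 K.
Then I = σT⁴ = 5.670×10⁻⁸×(1056.12)⁴ = 7.05×10⁴ W/m².

I ≈ 7.05×10⁴ W/m²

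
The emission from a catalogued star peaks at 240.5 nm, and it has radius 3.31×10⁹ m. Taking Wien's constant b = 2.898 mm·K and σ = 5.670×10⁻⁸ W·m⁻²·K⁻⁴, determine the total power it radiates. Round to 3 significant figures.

P ≈ 1.65×10²⁹ W

Wien's law: T = b/λ_max = 2.898×10⁻³/2.405×10⁻⁷ = 12049.9 K.
Surface area A = 4πR² = 4π(3.31×10⁹ m)² = 1.37678×10²⁰ m².
Then P = σAT⁴ = 5.670×10⁻⁸×1.37678×10²⁰×(12049.9)⁴ = 1.65×10²⁹ W.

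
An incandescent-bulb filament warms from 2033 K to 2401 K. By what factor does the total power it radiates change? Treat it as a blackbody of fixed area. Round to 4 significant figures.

P₂/P₁ ≈ 1.945

P ∝ T⁴, so P₂/P₁ = (T₂/T₁)⁴ = (2401/2033)⁴ = (1.18101)⁴ = 1.945.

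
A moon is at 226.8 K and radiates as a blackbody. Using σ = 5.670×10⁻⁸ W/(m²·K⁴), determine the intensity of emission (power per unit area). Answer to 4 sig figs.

I ≈ 150.0 W/m²

Stefan–Boltzmann: I = σT⁴ = 5.670×10⁻⁸ × (226.8)⁴ = 150.0 W/m².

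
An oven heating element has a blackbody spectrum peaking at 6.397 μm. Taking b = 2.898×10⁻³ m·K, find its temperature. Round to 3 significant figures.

Wien's law gives T = b/λ_max = (2.898×10⁻³ m·K)/(6.397×10⁻⁶ m) = 453 K.

T ≈ 453 K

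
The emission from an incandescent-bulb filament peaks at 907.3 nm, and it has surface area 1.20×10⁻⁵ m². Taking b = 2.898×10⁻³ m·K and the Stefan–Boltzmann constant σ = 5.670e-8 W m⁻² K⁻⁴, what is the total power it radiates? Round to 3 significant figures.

P ≈ 70.8 W

Wien's law: T = b/λ_max = 2.898×10⁻³/9.073×10⁻⁷ = 3194.09 K.
Area A = 1.20×10⁻⁵ m².
Then P = σAT⁴ = 5.670×10⁻⁸×1.20×10⁻⁵×(3194.09)⁴ = 70.8 W.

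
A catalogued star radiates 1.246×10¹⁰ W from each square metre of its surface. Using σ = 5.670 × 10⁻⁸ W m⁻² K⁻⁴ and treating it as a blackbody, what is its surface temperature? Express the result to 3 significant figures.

T ≈ 2.17×10⁴ K

I = σT⁴, so T = (I/σ)^(1/4) = (1.246×10¹⁰/(5.670×10⁻⁸))^(1/4) = 2.17×10⁴ K.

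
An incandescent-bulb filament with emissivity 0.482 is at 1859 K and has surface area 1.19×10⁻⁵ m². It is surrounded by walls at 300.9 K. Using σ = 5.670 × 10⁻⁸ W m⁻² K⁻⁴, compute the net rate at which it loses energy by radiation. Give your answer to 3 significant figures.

Area A = 1.19×10⁻⁵ m².
Net radiated power P_net = εσA(T⁴ − T₀⁴) = 0.482×5.670×10⁻⁸×1.19×10⁻⁵×(1859⁴ − 300.9⁴).
T⁴ − T₀⁴ = 1.19431×10¹³ − 8.19764×10⁹ = 1.19349×10¹³ K⁴, so P_net = 3.88 W.

Net loss ≈ 3.88 W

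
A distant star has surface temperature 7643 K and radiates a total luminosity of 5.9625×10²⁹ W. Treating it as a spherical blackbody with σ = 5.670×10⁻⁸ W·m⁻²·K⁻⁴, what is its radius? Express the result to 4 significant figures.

L = 4πR²σT⁴ ⇒ R = √(L/(4πσT⁴)).
σT⁴ = 1.93481×10⁸ W/m², so R = √(5.9625×10²⁹/(4π×1.93481×10⁸)) = 1.566×10¹⁰ m.

R ≈ 1.566×10¹⁰ m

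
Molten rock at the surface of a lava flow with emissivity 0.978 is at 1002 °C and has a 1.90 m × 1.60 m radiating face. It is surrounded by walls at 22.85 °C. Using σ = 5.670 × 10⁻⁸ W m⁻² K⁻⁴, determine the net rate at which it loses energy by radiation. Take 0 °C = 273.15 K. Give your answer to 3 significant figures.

Net loss ≈ 4.44×10⁵ W

T = 1002 °C + 273.15 = 1275.15 K.
Surroundings: T = 22.85 °C + 273.15 = 296.00 K.
Area A = 1.90 × 1.60 = 3.04 m².
Net radiated power P_net = εσA(T⁴ − T₀⁴) = 0.978×5.670×10⁻⁸×3.04×(1275.15⁴ − 296.00⁴).
T⁴ − T₀⁴ = 2.64390×10¹² − 7.67656×10⁹ = 2.63622×10¹² K⁴, so P_net = 4.44×10⁵ W.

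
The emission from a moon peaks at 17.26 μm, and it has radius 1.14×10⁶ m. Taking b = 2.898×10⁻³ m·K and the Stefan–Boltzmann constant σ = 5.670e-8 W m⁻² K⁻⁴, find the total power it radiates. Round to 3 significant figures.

P ≈ 7.36×10¹⁴ W

Wien's law: T = b/λ_max = 2.898×10⁻³/1.726×10⁻⁵ = 167.903 K.
Surface area A = 4πR² = 4π(1.14×10⁶ m)² = 1.63313×10¹³ m².
Then P = σAT⁴ = 5.670×10⁻⁸×1.63313×10¹³×(167.903)⁴ = 7.36×10¹⁴ W.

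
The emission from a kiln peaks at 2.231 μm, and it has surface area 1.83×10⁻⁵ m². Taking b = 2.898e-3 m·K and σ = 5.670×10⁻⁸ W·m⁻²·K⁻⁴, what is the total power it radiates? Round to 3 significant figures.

Wien's law: T = b/λ_max = 2.898×10⁻³/2.231×10⁻⁶ = 1298.97 K.
Area A = 1.83×10⁻⁵ m².
Then P = σAT⁴ = 5.670×10⁻⁸×1.83×10⁻⁵×(1298.97)⁴ = 2.95 W.

P ≈ 2.95 W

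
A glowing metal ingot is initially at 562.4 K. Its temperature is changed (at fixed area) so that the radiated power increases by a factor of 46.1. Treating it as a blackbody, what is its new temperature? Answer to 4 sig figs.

T₂ ≈ 1465 K

P ∝ T⁴, so T₂/T₁ = (P₂/P₁)^(1/4) = (46.1)^(1/4) = 2.60570.
T₂ = 562.4 × 2.60570 = 1465 K.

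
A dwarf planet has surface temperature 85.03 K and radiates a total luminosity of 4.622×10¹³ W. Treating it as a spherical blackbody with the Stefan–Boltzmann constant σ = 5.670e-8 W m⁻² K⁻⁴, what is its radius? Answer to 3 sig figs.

R ≈ 1.11×10⁶ m

L = 4πR²σT⁴ ⇒ R = √(L/(4πσT⁴)).
σT⁴ = 2.96396 W/m², so R = √(4.622×10¹³/(4π×2.96396)) = 1.11×10⁶ m.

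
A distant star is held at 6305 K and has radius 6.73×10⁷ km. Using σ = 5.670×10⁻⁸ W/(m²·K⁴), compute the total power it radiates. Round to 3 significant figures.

P ≈ 5.10×10³⁰ W

Surface area A = 4πR² = 4π(6.73×10¹⁰ m)² = 5.69167×10²² m².
P = σAT⁴ = 5.670×10⁻⁸ × 5.69167×10²² × (6305)⁴ = 5.10×10³⁰ W.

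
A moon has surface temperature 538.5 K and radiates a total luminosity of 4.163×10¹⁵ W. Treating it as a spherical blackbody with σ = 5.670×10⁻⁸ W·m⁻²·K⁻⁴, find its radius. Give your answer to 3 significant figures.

R ≈ 2.64×10⁵ m

L = 4πR²σT⁴ ⇒ R = √(L/(4πσT⁴)).
σT⁴ = 4767.89 W/m², so R = √(4.163×10¹⁵/(4π×4767.89)) = 2.64×10⁵ m.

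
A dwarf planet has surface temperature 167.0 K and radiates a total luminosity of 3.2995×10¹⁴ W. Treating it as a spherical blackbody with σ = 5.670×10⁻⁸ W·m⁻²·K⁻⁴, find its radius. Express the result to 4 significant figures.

L = 4πR²σT⁴ ⇒ R = √(L/(4πσT⁴)).
σT⁴ = 44.1011 W/m², so R = √(3.2995×10¹⁴/(4π×44.1011)) = 7.716×10⁵ m.

R ≈ 7.716×10⁵ m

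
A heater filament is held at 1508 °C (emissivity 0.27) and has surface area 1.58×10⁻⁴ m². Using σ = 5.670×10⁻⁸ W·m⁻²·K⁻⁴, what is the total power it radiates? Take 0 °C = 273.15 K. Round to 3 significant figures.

T = 1508 °C + 273.15 = 1781.15 K.
Area A = 1.58×10⁻⁴ m².
P = εσAT⁴ = 0.27 × 5.670×10⁻⁸ × 1.58×10⁻⁴ × (1781.15)⁴ = 24.3 W.

P ≈ 24.3 W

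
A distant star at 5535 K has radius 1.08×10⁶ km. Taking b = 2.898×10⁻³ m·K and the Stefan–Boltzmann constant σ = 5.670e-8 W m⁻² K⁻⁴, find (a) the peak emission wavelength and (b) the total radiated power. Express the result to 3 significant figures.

λ_max ≈ 0.524 μm; P ≈ 7.80×10²⁶ W

(a) λ_max = b/T = 2.898×10⁻³/5535 = 5.236×10⁻⁷ m = 0.524 μm.
Surface area A = 4πR² = 4π(1.08×10⁹ m)² = 1.46574×10¹⁹ m².
(b) P = σAT⁴ = 5.670×10⁻⁸×1.46574×10¹⁹×(5535)⁴ = 7.80×10²⁶ W.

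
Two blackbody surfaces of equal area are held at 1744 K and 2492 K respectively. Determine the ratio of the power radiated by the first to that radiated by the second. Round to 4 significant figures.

With equal areas, P₁/P₂ = (T₁/T₂)⁴ = (1744/2492)⁴ = 0.2399.

P₁/P₂ ≈ 0.2399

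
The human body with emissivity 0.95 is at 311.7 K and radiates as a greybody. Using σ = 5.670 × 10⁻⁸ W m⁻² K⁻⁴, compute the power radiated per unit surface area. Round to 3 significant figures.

Stefan–Boltzmann: I = εσT⁴ = 0.95 × 5.670×10⁻⁸ × (311.7)⁴ = 508 W/m².

I ≈ 508 W/m²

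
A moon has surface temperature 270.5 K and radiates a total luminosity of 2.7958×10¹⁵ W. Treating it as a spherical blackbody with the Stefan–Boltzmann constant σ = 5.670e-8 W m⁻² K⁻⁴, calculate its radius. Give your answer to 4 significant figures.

L = 4πR²σT⁴ ⇒ R = √(L/(4πσT⁴)).
σT⁴ = 303.565 W/m², so R = √(2.7958×10¹⁵/(4π×303.565)) = 8.561×10⁵ m.

R ≈ 8.561×10⁵ m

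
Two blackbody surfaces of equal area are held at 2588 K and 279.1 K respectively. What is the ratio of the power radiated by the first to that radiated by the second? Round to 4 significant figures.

With equal areas, P₁/P₂ = (T₁/T₂)⁴ = (2588/279.1)⁴ = 7393.

P₁/P₂ ≈ 7393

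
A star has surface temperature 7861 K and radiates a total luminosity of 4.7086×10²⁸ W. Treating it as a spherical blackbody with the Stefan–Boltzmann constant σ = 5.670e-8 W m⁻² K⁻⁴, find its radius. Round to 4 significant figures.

L = 4πR²σT⁴ ⇒ R = √(L/(4πσT⁴)).
σT⁴ = 2.16518×10⁸ W/m², so R = √(4.7086×10²⁸/(4π×2.16518×10⁸)) = 4.160×10⁹ m.

R ≈ 4.160×10⁹ m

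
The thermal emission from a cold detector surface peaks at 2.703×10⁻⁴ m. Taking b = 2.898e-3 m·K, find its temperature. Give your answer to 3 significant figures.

Wien's law gives T = b/λ_max = (2.898×10⁻³ m·K)/(2.703×10⁻⁴ m) = 10.7 K.

T ≈ 10.7 K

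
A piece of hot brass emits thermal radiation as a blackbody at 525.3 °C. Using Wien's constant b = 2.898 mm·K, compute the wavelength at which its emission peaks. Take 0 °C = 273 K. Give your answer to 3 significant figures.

λ_max ≈ 3.63 μm

T = 525.3 °C + 273 = 798.3 K.
Wien's displacement law: λ_max = b/T = (2.898×10⁻³ m·K)/(798.3 K) = 3.630×10⁻⁶ m.
That is 3.63 μm, in the infrared range.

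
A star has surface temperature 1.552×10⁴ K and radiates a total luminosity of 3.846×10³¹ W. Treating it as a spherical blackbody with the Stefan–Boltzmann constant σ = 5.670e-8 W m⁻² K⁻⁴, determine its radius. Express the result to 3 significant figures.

L = 4πR²σT⁴ ⇒ R = √(L/(4πσT⁴)).
σT⁴ = 3.28965×10⁹ W/m², so R = √(3.846×10³¹/(4π×3.28965×10⁹)) = 3.05×10¹⁰ m.

R ≈ 3.05×10¹⁰ m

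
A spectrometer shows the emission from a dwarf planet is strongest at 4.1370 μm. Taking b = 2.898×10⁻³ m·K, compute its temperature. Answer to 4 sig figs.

Wien's law gives T = b/λ_max = (2.898×10⁻³ m·K)/(4.1370×10⁻⁶ m) = 700.5 K.

T ≈ 700.5 K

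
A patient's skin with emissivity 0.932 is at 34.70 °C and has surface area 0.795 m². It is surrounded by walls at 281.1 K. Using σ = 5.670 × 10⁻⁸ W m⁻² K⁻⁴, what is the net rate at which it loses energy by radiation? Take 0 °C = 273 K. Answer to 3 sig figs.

Net loss ≈ 114 W

T = 34.70 °C + 273 = 307.70 K.
Area A = 0.795 m².
Net radiated power P_net = εσA(T⁴ − T₀⁴) = 0.932×5.670×10⁻⁸×0.795×(307.70⁴ − 281.1⁴).
T⁴ − T₀⁴ = 8.96417×10⁹ − 6.24372×10⁹ = 2.72045×10⁹ K⁴, so P_net = 114 W.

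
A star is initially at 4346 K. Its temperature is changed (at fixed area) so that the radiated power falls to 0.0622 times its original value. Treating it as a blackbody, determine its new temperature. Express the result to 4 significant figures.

T₂ ≈ 2170 K

P ∝ T⁴, so T₂/T₁ = (P₂/P₁)^(1/4) = (0.0622)^(1/4) = 0.499399.
T₂ = 4346 × 0.499399 = 2170 K.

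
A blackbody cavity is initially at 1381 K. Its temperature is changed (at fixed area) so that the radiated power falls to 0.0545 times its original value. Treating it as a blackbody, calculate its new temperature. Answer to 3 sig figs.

P ∝ T⁴, so T₂/T₁ = (P₂/P₁)^(1/4) = (0.0545)^(1/4) = 0.483169.
T₂ = 1381 × 0.483169 = 667 K.

T₂ ≈ 667 K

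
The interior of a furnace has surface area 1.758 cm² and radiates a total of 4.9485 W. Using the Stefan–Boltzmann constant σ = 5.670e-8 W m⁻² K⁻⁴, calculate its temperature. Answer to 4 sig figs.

T ≈ 839.4 K

Area A = 1.758 cm² = 1.758×10⁻⁴ m².
P = σAT⁴ ⇒ T = (P/(σA))^(1/4) = (4.9485/(5.670×10⁻⁸×1.758×10⁻⁴))^(1/4) = 839.4 K.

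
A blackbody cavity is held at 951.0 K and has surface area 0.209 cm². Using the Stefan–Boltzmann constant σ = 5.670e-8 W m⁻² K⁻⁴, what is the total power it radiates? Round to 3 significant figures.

P ≈ 0.969 W

Area A = 0.209 cm² = 2.09×10⁻⁵ m².
P = σAT⁴ = 5.670×10⁻⁸ × 2.09×10⁻⁵ × (951.0)⁴ = 0.969 W.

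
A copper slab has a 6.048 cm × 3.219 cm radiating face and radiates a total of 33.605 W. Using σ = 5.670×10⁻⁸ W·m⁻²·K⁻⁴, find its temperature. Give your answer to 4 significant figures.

T ≈ 742.8 K

Area A = 0.06048 × 0.03219 = 1.94685×10⁻³ m².
P = σAT⁴ ⇒ T = (P/(σA))^(1/4) = (33.605/(5.670×10⁻⁸×1.94685×10⁻³))^(1/4) = 742.8 K.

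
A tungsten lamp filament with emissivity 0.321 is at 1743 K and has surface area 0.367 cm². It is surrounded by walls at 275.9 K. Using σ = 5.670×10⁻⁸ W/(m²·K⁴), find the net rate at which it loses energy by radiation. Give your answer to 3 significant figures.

Area A = 0.367 cm² = 3.67×10⁻⁵ m².
Net radiated power P_net = εσA(T⁴ − T₀⁴) = 0.321×5.670×10⁻⁸×3.67×10⁻⁵×(1743⁴ − 275.9⁴).
T⁴ − T₀⁴ = 9.22974×10¹² − 5.79438×10⁹ = 9.22395×10¹² K⁴, so P_net = 6.16 W.

Net loss ≈ 6.16 W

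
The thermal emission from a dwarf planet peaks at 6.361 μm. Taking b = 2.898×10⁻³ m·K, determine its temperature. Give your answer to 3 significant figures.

T ≈ 456 K

Wien's law gives T = b/λ_max = (2.898×10⁻³ m·K)/(6.361×10⁻⁶ m) = 456 K.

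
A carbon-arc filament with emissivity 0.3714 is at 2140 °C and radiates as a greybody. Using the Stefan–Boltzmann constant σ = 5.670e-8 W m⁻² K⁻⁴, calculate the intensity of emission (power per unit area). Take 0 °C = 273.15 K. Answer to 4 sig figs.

T = 2140 °C + 273.15 = 2413.15 K.
Stefan–Boltzmann: I = εσT⁴ = 0.3714 × 5.670×10⁻⁸ × (2413.15)⁴ = 7.141×10⁵ W/m².

I ≈ 7.141×10⁵ W/m²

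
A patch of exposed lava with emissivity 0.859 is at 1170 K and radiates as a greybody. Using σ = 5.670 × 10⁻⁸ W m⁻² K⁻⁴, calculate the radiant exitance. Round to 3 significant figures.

Stefan–Boltzmann: I = εσT⁴ = 0.859 × 5.670×10⁻⁸ × (1170)⁴ = 9.13×10⁴ W/m².

I ≈ 9.13×10⁴ W/m²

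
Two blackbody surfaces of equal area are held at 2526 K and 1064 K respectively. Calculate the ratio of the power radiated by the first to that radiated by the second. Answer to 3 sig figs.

P₁/P₂ ≈ 31.8

With equal areas, P₁/P₂ = (T₁/T₂)⁴ = (2526/1064)⁴ = 31.8.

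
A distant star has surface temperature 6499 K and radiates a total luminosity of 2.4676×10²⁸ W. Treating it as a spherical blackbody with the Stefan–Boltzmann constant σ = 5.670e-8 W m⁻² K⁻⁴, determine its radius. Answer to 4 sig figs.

R ≈ 4.406×10⁹ m

L = 4πR²σT⁴ ⇒ R = √(L/(4πσT⁴)).
σT⁴ = 1.01151×10⁸ W/m², so R = √(2.4676×10²⁸/(4π×1.01151×10⁸)) = 4.406×10⁹ m.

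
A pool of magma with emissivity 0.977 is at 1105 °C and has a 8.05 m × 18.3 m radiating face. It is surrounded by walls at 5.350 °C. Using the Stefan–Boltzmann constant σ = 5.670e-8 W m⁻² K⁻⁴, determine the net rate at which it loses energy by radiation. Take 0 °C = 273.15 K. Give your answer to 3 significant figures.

T = 1105 °C + 273.15 = 1378.15 K.
Surroundings: T = 5.350 °C + 273.15 = 278.500 K.
Area A = 8.05 × 18.3 = 147.315 m².
Net radiated power P_net = εσA(T⁴ − T₀⁴) = 0.977×5.670×10⁻⁸×147.315×(1378.15⁴ − 278.500⁴).
T⁴ − T₀⁴ = 3.60733×10¹² − 6.01590×10⁹ = 3.60131×10¹² K⁴, so P_net = 2.94×10⁷ W.

Net loss ≈ 2.94×10⁷ W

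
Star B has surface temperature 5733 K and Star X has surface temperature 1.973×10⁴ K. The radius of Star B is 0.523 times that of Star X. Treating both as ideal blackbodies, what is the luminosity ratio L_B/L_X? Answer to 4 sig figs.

L_B/L_X ≈ 1.950×10⁻³

L ∝ R²T⁴, so L_B/L_X = (R_B/R_X)²(T_B/T_X)⁴ = (0.523)² × (5733/1.973×10⁴)⁴ = 0.273529 × 7.12885×10⁻³ = 1.950×10⁻³.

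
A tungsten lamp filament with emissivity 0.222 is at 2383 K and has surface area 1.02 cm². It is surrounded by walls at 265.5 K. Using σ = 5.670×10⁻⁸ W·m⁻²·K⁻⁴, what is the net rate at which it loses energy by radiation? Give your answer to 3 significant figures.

Area A = 1.02 cm² = 1.02×10⁻⁴ m².
Net radiated power P_net = εσA(T⁴ − T₀⁴) = 0.222×5.670×10⁻⁸×1.02×10⁻⁴×(2383⁴ − 265.5⁴).
T⁴ − T₀⁴ = 3.22475×10¹³ − 4.96888×10⁹ = 3.22425×10¹³ K⁴, so P_net = 41.4 W.

Net loss ≈ 41.4 W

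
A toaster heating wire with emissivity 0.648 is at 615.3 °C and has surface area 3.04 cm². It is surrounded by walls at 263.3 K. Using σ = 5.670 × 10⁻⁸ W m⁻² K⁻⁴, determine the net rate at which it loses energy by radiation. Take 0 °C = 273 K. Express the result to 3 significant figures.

Net loss ≈ 6.90 W

T = 615.3 °C + 273 = 888.3 K.
Area A = 3.04 cm² = 3.04×10⁻⁴ m².
Net radiated power P_net = εσA(T⁴ − T₀⁴) = 0.648×5.670×10⁻⁸×3.04×10⁻⁴×(888.3⁴ − 263.3⁴).
T⁴ − T₀⁴ = 6.22642×10¹¹ − 4.80622×10⁹ = 6.17836×10¹¹ K⁴, so P_net = 6.90 W.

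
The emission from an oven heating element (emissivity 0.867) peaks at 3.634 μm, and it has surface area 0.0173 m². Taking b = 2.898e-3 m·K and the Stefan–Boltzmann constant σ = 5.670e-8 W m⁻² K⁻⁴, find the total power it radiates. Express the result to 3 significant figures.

P ≈ 344 W

Wien's law: T = b/λ_max = 2.898×10⁻³/3.634×10⁻⁶ = 797.468 K.
Area A = 0.0173 m².
Then P = εσAT⁴ = 0.867×5.670×10⁻⁸×0.0173×(797.468)⁴ = 344 W.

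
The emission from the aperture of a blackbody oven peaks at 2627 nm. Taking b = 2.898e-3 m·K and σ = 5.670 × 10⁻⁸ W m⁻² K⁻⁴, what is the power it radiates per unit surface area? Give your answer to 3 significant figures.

I ≈ 8.40×10⁴ W/m²

Wien's law: T = b/λ_max = 2.898×10⁻³/2.627×10⁻⁶ = 1103.16 K.
Then I = σT⁴ = 5.670×10⁻⁸×(1103.16)⁴ = 8.40×10⁴ W/m².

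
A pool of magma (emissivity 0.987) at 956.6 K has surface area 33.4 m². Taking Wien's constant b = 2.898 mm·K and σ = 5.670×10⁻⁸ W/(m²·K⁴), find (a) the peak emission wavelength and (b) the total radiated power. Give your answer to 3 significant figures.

λ_max ≈ 3.03 μm; P ≈ 1.57×10⁶ W

(a) λ_max = b/T = 2.898×10⁻³/956.6 = 3.029×10⁻⁶ m = 3.03 μm.
Area A = 33.4 m².
(b) P = εσAT⁴ = 0.987×5.670×10⁻⁸×33.4×(956.6)⁴ = 1.57×10⁶ W.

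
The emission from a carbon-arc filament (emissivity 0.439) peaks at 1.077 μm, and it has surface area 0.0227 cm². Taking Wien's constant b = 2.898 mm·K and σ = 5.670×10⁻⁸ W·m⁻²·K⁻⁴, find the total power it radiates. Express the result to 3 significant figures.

Wien's law: T = b/λ_max = 2.898×10⁻³/1.077×10⁻⁶ = 2690.81 K.
Area A = 0.0227 cm² = 2.27×10⁻⁶ m².
Then P = εσAT⁴ = 0.439×5.670×10⁻⁸×2.27×10⁻⁶×(2690.81)⁴ = 2.96 W.

P ≈ 2.96 W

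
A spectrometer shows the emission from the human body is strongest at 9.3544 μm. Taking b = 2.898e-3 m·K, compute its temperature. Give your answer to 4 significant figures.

T ≈ 309.8 K

Wien's law gives T = b/λ_max = (2.898×10⁻³ m·K)/(9.3544×10⁻⁶ m) = 309.8 K.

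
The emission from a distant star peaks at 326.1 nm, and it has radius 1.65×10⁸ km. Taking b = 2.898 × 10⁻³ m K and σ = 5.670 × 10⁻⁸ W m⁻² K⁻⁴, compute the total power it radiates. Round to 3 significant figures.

P ≈ 1.21×10³² W

Wien's law: T = b/λ_max = 2.898×10⁻³/3.261×10⁻⁷ = 8886.84 K.
Surface area A = 4πR² = 4π(1.65×10¹¹ m)² = 3.42119×10²³ m².
Then P = σAT⁴ = 5.670×10⁻⁸×3.42119×10²³×(8886.84)⁴ = 1.21×10³² W.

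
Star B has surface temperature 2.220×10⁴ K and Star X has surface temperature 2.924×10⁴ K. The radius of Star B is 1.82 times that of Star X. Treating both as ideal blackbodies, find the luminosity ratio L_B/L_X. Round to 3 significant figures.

L_B/L_X ≈ 1.10

L ∝ R²T⁴, so L_B/L_X = (R_B/R_X)²(T_B/T_X)⁴ = (1.82)² × (2.220×10⁴/2.924×10⁴)⁴ = 3.3124 × 0.332279 = 1.10.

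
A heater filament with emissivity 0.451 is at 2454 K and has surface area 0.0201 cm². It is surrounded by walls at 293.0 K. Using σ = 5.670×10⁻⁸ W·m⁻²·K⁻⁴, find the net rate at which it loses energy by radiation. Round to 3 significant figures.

Net loss ≈ 1.86 W

Area A = 0.0201 cm² = 2.01×10⁻⁶ m².
Net radiated power P_net = εσA(T⁴ − T₀⁴) = 0.451×5.670×10⁻⁸×2.01×10⁻⁶×(2454⁴ − 293.0⁴).
T⁴ − T₀⁴ = 3.62659×10¹³ − 7.37005×10⁹ = 3.62585×10¹³ K⁴, so P_net = 1.86 W.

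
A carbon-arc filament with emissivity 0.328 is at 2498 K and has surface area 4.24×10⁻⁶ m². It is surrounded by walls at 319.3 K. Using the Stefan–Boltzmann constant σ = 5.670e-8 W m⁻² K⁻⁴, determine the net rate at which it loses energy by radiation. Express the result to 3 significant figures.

Net loss ≈ 3.07 W

Area A = 4.24×10⁻⁶ m².
Net radiated power P_net = εσA(T⁴ − T₀⁴) = 0.328×5.670×10⁻⁸×4.24×10⁻⁶×(2498⁴ − 319.3⁴).
T⁴ − T₀⁴ = 3.89376×10¹³ − 1.03943×10¹⁰ = 3.89272×10¹³ K⁴, so P_net = 3.07 W.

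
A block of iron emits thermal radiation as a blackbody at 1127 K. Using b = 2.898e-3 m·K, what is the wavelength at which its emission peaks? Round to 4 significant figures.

λ_max ≈ 2571 nm

Wien's displacement law: λ_max = b/T = (2.898×10⁻³ m·K)/(1127 K) = 2.5714×10⁻⁶ m.
That is 2571 nm, in the infrared range.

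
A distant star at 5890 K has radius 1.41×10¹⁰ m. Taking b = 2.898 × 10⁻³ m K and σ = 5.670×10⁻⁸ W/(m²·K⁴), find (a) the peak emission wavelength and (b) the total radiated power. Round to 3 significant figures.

λ_max ≈ 492 nm; P ≈ 1.70×10²⁹ W

(a) λ_max = b/T = 2.898×10⁻³/5890 = 4.920×10⁻⁷ m = 492 nm.
Surface area A = 4πR² = 4π(1.41×10¹⁰ m)² = 2.49832×10²¹ m².
(b) P = σAT⁴ = 5.670×10⁻⁸×2.49832×10²¹×(5890)⁴ = 1.70×10²⁹ W.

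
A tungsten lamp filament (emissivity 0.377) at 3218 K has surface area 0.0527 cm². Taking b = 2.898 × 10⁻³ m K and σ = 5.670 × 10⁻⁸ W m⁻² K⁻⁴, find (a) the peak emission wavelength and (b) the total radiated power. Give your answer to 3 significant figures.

(a) λ_max = b/T = 2.898×10⁻³/3218 = 9.006×10⁻⁷ m = 901 nm.
Area A = 0.0527 cm² = 5.27×10⁻⁶ m².
(b) P = εσAT⁴ = 0.377×5.670×10⁻⁸×5.27×10⁻⁶×(3218)⁴ = 12.1 W.

λ_max ≈ 901 nm; P ≈ 12.1 W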